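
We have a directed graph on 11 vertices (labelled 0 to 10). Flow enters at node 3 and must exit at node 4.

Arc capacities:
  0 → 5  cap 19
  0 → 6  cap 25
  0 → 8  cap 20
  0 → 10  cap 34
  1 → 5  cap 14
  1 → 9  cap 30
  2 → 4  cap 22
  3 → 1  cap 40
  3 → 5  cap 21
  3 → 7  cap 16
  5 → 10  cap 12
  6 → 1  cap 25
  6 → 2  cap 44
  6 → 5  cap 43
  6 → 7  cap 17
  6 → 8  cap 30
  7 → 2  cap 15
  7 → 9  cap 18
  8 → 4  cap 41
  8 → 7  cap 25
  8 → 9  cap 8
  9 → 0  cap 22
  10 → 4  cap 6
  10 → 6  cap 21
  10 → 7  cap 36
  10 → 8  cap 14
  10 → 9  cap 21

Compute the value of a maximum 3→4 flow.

Maximum flow value: 49

augment #1: 3→5→10→4 bottleneck 6, total now 6
augment #2: 3→7→2→4 bottleneck 15, total now 21
augment #3: 3→5→10→8→4 bottleneck 6, total now 27
augment #4: 3→1→9→0→8→4 bottleneck 20, total now 47
augment #5: 3→1→9→0→6→2→4 bottleneck 2, total now 49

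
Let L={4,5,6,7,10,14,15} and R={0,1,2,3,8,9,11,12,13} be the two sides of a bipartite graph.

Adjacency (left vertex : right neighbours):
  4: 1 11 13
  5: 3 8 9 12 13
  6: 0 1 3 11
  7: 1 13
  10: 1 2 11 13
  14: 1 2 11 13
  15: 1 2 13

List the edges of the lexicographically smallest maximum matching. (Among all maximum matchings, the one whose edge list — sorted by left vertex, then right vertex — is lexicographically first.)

|M| = 6 (so the lex-smallest maximum matching has 6 edges)
process left vertices in ascending order; for each, take the smallest-labelled available neighbour that still permits 6 edges overall, or leave it unmatched if none does
lex-smallest matching: {4-1, 5-3, 6-0, 7-13, 10-2, 14-11}

Lex-smallest maximum matching: {(4,1), (5,3), (6,0), (7,13), (10,2), (14,11)}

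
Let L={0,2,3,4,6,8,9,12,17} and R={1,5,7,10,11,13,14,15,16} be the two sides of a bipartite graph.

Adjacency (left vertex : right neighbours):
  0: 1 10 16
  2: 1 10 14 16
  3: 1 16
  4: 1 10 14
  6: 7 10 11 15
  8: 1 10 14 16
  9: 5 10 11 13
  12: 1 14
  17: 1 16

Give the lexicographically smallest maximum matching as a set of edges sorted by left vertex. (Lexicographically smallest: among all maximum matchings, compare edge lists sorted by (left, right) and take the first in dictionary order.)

Lex-smallest maximum matching: {(0,1), (2,10), (3,16), (4,14), (6,7), (9,5)}

|M| = 6 (so the lex-smallest maximum matching has 6 edges)
process left vertices in ascending order; for each, take the smallest-labelled available neighbour that still permits 6 edges overall, or leave it unmatched if none does
lex-smallest matching: {0-1, 2-10, 3-16, 4-14, 6-7, 9-5}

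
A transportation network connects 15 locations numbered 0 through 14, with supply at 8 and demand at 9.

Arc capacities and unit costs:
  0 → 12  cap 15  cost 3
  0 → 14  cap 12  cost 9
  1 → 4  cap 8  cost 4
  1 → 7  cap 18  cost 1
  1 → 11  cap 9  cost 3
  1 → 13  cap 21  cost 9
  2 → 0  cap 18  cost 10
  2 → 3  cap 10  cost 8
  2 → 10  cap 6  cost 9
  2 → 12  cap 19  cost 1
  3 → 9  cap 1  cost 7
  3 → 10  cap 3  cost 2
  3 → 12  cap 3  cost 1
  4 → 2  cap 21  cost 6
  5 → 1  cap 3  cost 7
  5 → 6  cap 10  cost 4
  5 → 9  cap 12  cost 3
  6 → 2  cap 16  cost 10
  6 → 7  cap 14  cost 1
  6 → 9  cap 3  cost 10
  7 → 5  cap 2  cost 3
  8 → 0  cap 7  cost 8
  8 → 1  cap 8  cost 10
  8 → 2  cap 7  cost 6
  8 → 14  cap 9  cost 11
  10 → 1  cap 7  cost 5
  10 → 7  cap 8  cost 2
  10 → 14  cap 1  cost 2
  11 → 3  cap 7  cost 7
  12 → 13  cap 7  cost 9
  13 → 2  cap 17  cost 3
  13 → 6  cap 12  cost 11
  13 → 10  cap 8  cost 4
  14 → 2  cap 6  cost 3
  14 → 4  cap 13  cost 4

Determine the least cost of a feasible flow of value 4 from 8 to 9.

shortest-cost path #1: 8→1→7→5→9 push 2 @ unit cost 17 (adds 34)
shortest-cost path #2: 8→2→3→9 push 1 @ unit cost 21 (adds 21)
shortest-cost path #3: 8→2→12→13→6→9 push 1 @ unit cost 37 (adds 37)
total cost = 92

Minimum cost for 4 units: 92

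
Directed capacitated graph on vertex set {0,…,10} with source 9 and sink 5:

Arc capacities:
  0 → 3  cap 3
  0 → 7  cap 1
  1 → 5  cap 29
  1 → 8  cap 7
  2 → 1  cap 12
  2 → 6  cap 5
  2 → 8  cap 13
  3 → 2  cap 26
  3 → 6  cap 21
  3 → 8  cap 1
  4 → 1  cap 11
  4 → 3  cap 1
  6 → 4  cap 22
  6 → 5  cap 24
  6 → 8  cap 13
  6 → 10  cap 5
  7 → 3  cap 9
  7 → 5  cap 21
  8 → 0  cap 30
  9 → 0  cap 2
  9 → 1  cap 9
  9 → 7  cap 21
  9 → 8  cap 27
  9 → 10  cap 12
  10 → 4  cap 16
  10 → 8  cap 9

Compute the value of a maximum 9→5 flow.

Maximum flow value: 46

augment #1: 9→1→5 bottleneck 9, total now 9
augment #2: 9→7→5 bottleneck 21, total now 30
augment #3: 9→0→3→6→5 bottleneck 2, total now 32
augment #4: 9→10→4→1→5 bottleneck 11, total now 43
augment #5: 9→8→0→3→6→5 bottleneck 1, total now 44
augment #6: 9→10→4→3→6→5 bottleneck 1, total now 45
augment #7: 9→8→0→7→3→6→5 bottleneck 1, total now 46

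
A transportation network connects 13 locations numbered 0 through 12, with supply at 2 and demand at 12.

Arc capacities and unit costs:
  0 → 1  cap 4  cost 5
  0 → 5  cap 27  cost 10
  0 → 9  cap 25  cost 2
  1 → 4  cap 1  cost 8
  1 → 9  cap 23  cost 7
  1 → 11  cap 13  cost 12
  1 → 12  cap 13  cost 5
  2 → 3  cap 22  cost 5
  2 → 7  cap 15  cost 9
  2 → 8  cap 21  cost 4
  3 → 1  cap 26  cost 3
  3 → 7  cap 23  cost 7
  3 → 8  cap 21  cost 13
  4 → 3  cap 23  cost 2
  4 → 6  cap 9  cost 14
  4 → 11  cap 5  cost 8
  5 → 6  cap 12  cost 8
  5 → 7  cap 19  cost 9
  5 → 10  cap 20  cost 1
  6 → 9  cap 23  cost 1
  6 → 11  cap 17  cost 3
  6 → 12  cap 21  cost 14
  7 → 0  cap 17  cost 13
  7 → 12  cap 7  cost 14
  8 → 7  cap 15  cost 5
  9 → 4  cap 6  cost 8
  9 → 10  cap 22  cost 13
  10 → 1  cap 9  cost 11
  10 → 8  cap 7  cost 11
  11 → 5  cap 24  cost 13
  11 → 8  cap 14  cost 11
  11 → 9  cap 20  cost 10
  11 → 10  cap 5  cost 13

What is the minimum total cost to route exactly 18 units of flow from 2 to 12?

Minimum cost for 18 units: 284

shortest-cost path #1: 2→3→1→12 push 13 @ unit cost 13 (adds 169)
shortest-cost path #2: 2→7→12 push 5 @ unit cost 23 (adds 115)
total cost = 284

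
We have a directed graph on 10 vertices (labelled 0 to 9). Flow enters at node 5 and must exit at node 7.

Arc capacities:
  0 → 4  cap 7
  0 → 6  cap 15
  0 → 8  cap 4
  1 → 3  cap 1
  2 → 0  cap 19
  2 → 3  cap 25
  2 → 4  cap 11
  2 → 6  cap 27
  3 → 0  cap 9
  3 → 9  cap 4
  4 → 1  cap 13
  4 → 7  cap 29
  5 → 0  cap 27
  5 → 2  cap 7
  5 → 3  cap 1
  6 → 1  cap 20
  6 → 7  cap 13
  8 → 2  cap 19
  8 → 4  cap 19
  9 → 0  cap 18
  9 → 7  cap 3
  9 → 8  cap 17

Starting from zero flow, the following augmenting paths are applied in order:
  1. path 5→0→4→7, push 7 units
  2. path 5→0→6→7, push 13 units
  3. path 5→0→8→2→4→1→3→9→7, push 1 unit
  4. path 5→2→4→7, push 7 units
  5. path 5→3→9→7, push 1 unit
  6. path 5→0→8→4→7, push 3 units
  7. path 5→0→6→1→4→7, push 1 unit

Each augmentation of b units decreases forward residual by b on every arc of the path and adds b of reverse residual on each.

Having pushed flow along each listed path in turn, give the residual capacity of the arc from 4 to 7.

Residual capacity of (4,7): 11

after path 1 (5→0→4→7, push 7): res(4,7)=22
after path 2 (5→0→6→7, push 13): res(4,7)=22
after path 3 (5→0→8→2→4→1→3→9→7, push 1): res(4,7)=22
after path 4 (5→2→4→7, push 7): res(4,7)=15
after path 5 (5→3→9→7, push 1): res(4,7)=15
after path 6 (5→0→8→4→7, push 3): res(4,7)=12
after path 7 (5→0→6→1→4→7, push 1): res(4,7)=11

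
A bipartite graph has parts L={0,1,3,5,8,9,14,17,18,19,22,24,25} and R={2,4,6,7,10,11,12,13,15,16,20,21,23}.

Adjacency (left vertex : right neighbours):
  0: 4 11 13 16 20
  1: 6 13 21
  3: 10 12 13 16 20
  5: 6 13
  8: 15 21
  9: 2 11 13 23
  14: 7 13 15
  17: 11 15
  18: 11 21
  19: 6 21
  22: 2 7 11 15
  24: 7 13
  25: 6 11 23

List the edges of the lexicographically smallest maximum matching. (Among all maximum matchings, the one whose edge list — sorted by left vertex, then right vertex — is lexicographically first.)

Lex-smallest maximum matching: {(0,4), (1,6), (3,10), (5,13), (8,15), (9,2), (14,7), (17,11), (18,21), (25,23)}

|M| = 10 (so the lex-smallest maximum matching has 10 edges)
process left vertices in ascending order; for each, take the smallest-labelled available neighbour that still permits 10 edges overall, or leave it unmatched if none does
lex-smallest matching: {0-4, 1-6, 3-10, 5-13, 8-15, 9-2, 14-7, 17-11, 18-21, 25-23}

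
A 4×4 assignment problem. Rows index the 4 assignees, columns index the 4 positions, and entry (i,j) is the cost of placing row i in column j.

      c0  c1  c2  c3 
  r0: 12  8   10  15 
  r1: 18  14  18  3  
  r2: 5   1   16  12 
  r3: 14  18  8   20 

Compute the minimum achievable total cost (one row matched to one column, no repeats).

Minimum assignment cost: 24

one of 2 optimal assignments: row0→col0 (cost 12), row1→col3 (cost 3), row2→col1 (cost 1), row3→col2 (cost 8)
total = 12 + 3 + 1 + 8 = 24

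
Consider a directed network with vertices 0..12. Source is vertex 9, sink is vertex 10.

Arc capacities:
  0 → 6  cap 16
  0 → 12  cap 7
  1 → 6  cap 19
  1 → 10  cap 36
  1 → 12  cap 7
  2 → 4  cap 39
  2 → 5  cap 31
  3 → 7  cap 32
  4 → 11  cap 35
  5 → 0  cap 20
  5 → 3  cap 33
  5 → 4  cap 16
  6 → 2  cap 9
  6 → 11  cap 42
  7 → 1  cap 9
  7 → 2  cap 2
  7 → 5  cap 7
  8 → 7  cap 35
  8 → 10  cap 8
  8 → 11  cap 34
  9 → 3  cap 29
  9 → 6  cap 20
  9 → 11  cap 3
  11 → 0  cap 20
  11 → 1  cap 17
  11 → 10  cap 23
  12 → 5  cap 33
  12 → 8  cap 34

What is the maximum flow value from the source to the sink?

Maximum flow value: 41

augment #1: 9→11→10 bottleneck 3, total now 3
augment #2: 9→6→11→10 bottleneck 20, total now 23
augment #3: 9→3→7→1→10 bottleneck 9, total now 32
augment #4: 9→3→7→2→4→11→1→10 bottleneck 2, total now 34
augment #5: 9→3→7→5→0→12→8→10 bottleneck 7, total now 41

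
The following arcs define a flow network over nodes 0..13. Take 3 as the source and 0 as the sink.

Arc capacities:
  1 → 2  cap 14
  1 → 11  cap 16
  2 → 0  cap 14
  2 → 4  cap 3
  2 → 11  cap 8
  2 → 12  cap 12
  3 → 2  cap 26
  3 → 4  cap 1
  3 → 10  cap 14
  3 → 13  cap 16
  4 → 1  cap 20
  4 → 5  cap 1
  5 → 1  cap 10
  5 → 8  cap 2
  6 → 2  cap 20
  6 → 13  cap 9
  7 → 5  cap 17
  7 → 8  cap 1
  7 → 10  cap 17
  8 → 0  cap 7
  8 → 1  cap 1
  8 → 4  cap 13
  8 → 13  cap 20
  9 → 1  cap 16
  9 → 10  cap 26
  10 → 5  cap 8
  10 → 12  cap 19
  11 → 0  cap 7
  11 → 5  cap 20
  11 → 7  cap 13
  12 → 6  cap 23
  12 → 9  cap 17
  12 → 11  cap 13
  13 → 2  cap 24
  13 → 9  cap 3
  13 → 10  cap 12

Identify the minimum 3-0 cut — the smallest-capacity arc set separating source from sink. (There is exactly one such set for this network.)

Min-cut arcs: {(2,0), (5,8), (7,8), (11,0)} (total capacity 24)

augment #1: 3→2→0 push 14
augment #2: 3→2→11→0 push 7
augment #3: 3→4→5→8→0 push 1
augment #4: 3→10→5→8→0 push 1
augment #5: 3→2→11→7→8→0 push 1
max flow = 24; residual-reachable set from 3 gives S-side
cut edges (S→T): {(2,0), (5,8), (7,8), (11,0)} total cap 24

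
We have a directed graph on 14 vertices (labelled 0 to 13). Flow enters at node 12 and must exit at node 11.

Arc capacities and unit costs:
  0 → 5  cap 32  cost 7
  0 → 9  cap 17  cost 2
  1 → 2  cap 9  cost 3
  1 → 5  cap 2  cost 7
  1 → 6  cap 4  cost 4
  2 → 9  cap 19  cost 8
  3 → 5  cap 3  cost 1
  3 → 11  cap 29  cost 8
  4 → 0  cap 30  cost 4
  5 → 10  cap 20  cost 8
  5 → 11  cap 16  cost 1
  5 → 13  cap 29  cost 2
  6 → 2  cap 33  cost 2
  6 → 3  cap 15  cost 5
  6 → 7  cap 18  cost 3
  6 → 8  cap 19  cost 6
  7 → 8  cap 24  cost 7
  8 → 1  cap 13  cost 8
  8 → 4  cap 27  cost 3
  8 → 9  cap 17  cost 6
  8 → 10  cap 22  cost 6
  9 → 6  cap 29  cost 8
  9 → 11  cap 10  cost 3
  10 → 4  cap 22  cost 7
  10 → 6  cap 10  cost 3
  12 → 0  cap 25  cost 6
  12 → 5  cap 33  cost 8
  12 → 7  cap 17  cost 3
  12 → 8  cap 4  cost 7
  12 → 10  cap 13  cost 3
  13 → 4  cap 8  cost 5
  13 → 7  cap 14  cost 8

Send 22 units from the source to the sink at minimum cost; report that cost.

shortest-cost path #1: 12→5→11 push 16 @ unit cost 9 (adds 144)
shortest-cost path #2: 12→0→9→11 push 6 @ unit cost 11 (adds 66)
total cost = 210

Minimum cost for 22 units: 210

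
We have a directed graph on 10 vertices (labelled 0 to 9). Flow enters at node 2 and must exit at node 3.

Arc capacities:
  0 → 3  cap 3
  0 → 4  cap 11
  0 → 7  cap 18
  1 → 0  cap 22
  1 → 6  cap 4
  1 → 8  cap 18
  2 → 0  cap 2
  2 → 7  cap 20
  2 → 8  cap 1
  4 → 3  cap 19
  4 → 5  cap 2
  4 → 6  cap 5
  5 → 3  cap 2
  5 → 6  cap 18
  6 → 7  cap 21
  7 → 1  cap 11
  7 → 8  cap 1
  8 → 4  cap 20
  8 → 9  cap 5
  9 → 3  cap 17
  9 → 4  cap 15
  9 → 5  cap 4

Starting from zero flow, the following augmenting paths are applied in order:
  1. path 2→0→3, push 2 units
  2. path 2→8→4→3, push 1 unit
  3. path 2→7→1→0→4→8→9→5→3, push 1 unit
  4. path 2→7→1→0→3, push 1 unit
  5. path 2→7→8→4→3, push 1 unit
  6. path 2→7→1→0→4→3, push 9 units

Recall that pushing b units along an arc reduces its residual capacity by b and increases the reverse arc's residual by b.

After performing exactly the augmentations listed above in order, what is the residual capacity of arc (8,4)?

after path 1 (2→0→3, push 2): res(8,4)=20
after path 2 (2→8→4→3, push 1): res(8,4)=19
after path 3 (2→7→1→0→4→8→9→5→3, push 1): res(8,4)=20
after path 4 (2→7→1→0→3, push 1): res(8,4)=20
after path 5 (2→7→8→4→3, push 1): res(8,4)=19
after path 6 (2→7→1→0→4→3, push 9): res(8,4)=19

Residual capacity of (8,4): 19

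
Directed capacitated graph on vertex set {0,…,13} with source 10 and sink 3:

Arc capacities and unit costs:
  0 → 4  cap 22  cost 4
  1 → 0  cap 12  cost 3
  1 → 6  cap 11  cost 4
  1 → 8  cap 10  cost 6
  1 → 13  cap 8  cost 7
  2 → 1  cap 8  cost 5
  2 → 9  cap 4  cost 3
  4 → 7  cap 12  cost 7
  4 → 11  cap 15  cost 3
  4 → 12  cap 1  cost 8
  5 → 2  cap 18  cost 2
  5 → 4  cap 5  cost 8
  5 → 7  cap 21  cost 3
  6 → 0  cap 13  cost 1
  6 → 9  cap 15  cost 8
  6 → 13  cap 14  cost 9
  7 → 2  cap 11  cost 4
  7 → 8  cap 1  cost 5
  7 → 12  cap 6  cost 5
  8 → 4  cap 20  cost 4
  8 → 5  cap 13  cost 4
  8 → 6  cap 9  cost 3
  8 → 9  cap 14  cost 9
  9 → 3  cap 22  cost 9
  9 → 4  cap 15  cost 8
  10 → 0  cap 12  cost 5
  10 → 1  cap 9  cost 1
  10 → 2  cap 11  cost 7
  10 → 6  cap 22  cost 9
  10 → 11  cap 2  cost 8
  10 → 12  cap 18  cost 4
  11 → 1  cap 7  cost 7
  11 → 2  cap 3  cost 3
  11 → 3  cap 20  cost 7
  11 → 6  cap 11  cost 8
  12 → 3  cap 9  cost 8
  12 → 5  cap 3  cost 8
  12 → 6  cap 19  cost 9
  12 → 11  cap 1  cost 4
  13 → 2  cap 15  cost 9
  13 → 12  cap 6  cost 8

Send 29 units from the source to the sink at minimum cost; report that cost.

Minimum cost for 29 units: 467

shortest-cost path #1: 10→12→3 push 9 @ unit cost 12 (adds 108)
shortest-cost path #2: 10→11→3 push 2 @ unit cost 15 (adds 30)
shortest-cost path #3: 10→12→11→3 push 1 @ unit cost 15 (adds 15)
shortest-cost path #4: 10→1→0→4→11→3 push 9 @ unit cost 18 (adds 162)
shortest-cost path #5: 10→2→9→3 push 4 @ unit cost 19 (adds 76)
shortest-cost path #6: 10→0→4→11→3 push 4 @ unit cost 19 (adds 76)
total cost = 467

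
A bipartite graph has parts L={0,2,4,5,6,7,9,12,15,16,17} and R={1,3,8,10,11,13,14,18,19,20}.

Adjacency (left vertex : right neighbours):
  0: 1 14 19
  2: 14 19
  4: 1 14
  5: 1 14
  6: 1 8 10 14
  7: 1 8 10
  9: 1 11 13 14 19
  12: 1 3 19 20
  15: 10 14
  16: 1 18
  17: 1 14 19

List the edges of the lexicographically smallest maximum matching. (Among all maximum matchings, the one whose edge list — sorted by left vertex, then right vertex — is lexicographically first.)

|M| = 8 (so the lex-smallest maximum matching has 8 edges)
process left vertices in ascending order; for each, take the smallest-labelled available neighbour that still permits 8 edges overall, or leave it unmatched if none does
lex-smallest matching: {0-1, 2-14, 6-8, 7-10, 9-11, 12-3, 16-18, 17-19}

Lex-smallest maximum matching: {(0,1), (2,14), (6,8), (7,10), (9,11), (12,3), (16,18), (17,19)}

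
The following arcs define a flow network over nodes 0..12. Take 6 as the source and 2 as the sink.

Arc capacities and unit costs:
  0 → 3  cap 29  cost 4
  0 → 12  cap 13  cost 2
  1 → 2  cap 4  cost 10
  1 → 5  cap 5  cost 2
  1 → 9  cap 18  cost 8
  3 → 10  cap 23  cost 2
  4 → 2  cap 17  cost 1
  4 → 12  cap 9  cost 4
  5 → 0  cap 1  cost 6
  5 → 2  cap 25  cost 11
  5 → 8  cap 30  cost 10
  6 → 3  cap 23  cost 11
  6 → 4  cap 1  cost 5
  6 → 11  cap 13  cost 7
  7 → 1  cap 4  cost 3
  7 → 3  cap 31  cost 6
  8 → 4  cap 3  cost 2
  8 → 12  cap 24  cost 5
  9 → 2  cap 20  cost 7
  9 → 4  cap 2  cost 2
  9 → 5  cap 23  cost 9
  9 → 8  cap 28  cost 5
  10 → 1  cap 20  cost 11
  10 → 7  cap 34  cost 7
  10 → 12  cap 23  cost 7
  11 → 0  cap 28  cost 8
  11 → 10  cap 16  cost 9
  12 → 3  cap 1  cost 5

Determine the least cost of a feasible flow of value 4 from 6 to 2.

Minimum cost for 4 units: 105

shortest-cost path #1: 6→4→2 push 1 @ unit cost 6 (adds 6)
shortest-cost path #2: 6→3→10→7→1→2 push 3 @ unit cost 33 (adds 99)
total cost = 105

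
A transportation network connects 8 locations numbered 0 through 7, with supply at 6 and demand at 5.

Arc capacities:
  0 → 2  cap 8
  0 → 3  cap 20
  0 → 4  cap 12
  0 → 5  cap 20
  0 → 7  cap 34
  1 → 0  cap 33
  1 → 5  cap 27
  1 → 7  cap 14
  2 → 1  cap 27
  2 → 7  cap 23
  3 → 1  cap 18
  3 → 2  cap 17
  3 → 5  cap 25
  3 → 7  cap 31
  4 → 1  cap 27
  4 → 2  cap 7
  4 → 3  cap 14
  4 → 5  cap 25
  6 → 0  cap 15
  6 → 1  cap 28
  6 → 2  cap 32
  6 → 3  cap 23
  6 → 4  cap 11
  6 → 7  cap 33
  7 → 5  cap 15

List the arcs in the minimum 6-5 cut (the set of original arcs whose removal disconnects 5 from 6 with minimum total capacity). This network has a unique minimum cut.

Min-cut arcs: {(0,4), (0,5), (1,5), (3,5), (6,4), (7,5)} (total capacity 110)

augment #1: 6→0→5 push 15
augment #2: 6→1→5 push 27
augment #3: 6→3→5 push 23
augment #4: 6→4→5 push 11
augment #5: 6→7→5 push 15
augment #6: 6→1→0→5 push 1
augment #7: 6→2→1→0→5 push 4
augment #8: 6→2→1→0→3→5 push 2
augment #9: 6→2→1→0→4→5 push 12
max flow = 110; residual-reachable set from 6 gives S-side
cut edges (S→T): {(0,4), (0,5), (1,5), (3,5), (6,4), (7,5)} total cap 110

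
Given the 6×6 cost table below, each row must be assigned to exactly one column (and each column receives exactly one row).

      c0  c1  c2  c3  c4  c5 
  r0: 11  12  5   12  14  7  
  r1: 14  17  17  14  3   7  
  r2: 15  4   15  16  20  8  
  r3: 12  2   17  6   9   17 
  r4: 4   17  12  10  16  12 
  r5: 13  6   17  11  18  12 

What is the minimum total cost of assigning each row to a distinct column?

optimal assignment: row0→col2 (cost 5), row1→col4 (cost 3), row2→col5 (cost 8), row3→col3 (cost 6), row4→col0 (cost 4), row5→col1 (cost 6)
total = 5 + 3 + 8 + 6 + 4 + 6 = 32

Minimum assignment cost: 32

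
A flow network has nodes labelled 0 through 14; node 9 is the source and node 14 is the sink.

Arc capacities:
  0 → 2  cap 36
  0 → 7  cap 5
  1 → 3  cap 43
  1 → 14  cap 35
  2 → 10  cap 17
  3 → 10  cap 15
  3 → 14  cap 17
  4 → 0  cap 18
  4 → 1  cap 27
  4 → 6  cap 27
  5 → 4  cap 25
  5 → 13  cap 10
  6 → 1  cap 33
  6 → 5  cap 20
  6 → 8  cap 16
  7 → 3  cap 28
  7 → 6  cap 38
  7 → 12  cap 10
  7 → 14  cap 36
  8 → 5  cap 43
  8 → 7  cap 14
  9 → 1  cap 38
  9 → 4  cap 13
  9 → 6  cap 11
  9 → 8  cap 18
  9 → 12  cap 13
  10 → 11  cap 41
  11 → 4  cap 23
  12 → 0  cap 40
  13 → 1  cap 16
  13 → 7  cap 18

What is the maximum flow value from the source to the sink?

Maximum flow value: 81

augment #1: 9→1→14 bottleneck 35, total now 35
augment #2: 9→1→3→14 bottleneck 3, total now 38
augment #3: 9→8→7→14 bottleneck 14, total now 52
augment #4: 9→4→0→7→14 bottleneck 5, total now 57
augment #5: 9→4→1→3→14 bottleneck 8, total now 65
augment #6: 9→6→1→3→14 bottleneck 6, total now 71
augment #7: 9→6→5→13→7→14 bottleneck 5, total now 76
augment #8: 9→8→5→13→7→14 bottleneck 4, total now 80
augment #9: 9→12→0→4→6→5→13→7→14 bottleneck 1, total now 81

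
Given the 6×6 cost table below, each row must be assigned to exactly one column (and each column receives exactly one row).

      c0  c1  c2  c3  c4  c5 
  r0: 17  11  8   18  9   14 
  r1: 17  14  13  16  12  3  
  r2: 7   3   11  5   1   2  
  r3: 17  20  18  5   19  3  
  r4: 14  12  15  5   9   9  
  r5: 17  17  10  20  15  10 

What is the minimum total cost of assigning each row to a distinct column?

Minimum assignment cost: 44

one of 2 optimal assignments: row0→col1 (cost 11), row1→col5 (cost 3), row2→col4 (cost 1), row3→col3 (cost 5), row4→col0 (cost 14), row5→col2 (cost 10)
total = 11 + 3 + 1 + 5 + 14 + 10 = 44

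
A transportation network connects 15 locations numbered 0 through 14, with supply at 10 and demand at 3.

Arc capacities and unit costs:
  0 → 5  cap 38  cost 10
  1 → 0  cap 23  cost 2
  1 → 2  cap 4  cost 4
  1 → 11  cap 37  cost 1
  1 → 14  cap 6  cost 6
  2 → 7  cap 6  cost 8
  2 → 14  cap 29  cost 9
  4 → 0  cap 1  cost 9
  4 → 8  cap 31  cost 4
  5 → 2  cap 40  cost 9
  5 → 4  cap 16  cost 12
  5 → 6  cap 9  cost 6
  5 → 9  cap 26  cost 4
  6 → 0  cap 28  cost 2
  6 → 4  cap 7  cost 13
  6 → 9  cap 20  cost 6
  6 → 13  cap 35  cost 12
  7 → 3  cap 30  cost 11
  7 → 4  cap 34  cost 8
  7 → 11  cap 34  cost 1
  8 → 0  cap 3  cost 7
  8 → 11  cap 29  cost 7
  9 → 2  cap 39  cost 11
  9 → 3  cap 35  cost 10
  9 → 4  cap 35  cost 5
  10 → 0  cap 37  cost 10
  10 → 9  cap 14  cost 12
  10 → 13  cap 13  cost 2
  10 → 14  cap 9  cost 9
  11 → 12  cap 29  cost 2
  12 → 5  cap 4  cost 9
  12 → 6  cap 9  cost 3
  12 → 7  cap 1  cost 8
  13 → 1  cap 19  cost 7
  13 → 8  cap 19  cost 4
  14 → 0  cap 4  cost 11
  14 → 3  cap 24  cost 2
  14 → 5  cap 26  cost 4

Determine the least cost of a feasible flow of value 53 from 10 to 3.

shortest-cost path #1: 10→14→3 push 9 @ unit cost 11 (adds 99)
shortest-cost path #2: 10→13→1→14→3 push 6 @ unit cost 17 (adds 102)
shortest-cost path #3: 10→9→3 push 14 @ unit cost 22 (adds 308)
shortest-cost path #4: 10→13→1→2→14→3 push 4 @ unit cost 24 (adds 96)
shortest-cost path #5: 10→13→1→11→12→7→3 push 1 @ unit cost 31 (adds 31)
shortest-cost path #6: 10→13→1→11→12→6→9→3 push 2 @ unit cost 31 (adds 62)
shortest-cost path #7: 10→0→5→9→3 push 17 @ unit cost 34 (adds 578)
total cost = 1276

Minimum cost for 53 units: 1276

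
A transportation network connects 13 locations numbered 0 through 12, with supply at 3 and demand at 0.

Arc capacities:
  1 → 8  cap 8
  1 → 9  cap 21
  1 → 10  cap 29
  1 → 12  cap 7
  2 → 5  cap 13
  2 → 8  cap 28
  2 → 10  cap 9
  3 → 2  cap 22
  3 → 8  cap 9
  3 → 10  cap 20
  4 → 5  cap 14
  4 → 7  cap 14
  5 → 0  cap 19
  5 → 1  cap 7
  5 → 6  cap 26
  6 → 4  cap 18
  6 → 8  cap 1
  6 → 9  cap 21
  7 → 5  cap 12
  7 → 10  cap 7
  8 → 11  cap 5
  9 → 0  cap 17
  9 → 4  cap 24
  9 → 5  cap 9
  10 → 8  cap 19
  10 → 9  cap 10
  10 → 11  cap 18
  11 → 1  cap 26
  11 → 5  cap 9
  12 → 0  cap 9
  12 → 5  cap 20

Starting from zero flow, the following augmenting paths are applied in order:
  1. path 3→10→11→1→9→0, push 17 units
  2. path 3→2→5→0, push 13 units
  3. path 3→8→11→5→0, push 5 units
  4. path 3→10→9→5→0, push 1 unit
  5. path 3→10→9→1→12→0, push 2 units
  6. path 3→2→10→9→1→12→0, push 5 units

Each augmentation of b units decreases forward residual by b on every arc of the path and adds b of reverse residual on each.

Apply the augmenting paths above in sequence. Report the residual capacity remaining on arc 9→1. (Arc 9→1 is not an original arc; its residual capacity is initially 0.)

Residual capacity of (9,1): 10

after path 1 (3→10→11→1→9→0, push 17): res(9,1)=17
after path 2 (3→2→5→0, push 13): res(9,1)=17
after path 3 (3→8→11→5→0, push 5): res(9,1)=17
after path 4 (3→10→9→5→0, push 1): res(9,1)=17
after path 5 (3→10→9→1→12→0, push 2): res(9,1)=15
after path 6 (3→2→10→9→1→12→0, push 5): res(9,1)=10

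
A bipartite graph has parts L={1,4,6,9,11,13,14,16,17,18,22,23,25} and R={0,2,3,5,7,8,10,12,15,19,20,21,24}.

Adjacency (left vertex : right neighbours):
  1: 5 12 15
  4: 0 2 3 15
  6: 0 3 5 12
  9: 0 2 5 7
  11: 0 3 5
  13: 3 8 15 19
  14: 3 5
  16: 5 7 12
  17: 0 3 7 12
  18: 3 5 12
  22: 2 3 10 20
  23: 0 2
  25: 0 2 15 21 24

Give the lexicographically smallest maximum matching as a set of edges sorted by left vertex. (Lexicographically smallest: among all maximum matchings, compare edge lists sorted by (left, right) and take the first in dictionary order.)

Lex-smallest maximum matching: {(1,5), (4,15), (6,0), (9,2), (11,3), (13,8), (16,7), (17,12), (22,10), (25,21)}

|M| = 10 (so the lex-smallest maximum matching has 10 edges)
process left vertices in ascending order; for each, take the smallest-labelled available neighbour that still permits 10 edges overall, or leave it unmatched if none does
lex-smallest matching: {1-5, 4-15, 6-0, 9-2, 11-3, 13-8, 16-7, 17-12, 22-10, 25-21}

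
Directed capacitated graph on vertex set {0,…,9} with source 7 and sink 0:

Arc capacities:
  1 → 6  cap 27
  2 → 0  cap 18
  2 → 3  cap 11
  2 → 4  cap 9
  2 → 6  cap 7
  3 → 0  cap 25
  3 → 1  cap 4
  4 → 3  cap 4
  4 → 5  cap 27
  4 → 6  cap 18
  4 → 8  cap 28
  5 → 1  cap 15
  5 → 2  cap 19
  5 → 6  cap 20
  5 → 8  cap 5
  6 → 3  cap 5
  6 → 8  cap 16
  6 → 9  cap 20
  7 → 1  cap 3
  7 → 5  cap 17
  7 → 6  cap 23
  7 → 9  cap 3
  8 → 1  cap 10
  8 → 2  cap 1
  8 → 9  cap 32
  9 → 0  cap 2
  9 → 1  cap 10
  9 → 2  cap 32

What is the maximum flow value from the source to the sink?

Maximum flow value: 40

augment #1: 7→9→0 bottleneck 2, total now 2
augment #2: 7→5→2→0 bottleneck 17, total now 19
augment #3: 7→6→3→0 bottleneck 5, total now 24
augment #4: 7→9→2→0 bottleneck 1, total now 25
augment #5: 7→6→8→2→3→0 bottleneck 1, total now 26
augment #6: 7→6→9→2→3→0 bottleneck 10, total now 36
augment #7: 7→6→9→2→4→3→0 bottleneck 4, total now 40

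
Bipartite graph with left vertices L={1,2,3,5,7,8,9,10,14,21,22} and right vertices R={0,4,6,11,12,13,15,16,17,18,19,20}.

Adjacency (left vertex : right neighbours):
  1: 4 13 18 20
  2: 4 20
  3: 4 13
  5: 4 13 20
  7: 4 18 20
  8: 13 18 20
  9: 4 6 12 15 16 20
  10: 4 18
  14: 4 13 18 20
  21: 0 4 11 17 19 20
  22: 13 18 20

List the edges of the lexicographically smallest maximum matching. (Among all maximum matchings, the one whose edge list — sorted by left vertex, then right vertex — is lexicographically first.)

|M| = 6 (so the lex-smallest maximum matching has 6 edges)
process left vertices in ascending order; for each, take the smallest-labelled available neighbour that still permits 6 edges overall, or leave it unmatched if none does
lex-smallest matching: {1-4, 2-20, 3-13, 7-18, 9-6, 21-0}

Lex-smallest maximum matching: {(1,4), (2,20), (3,13), (7,18), (9,6), (21,0)}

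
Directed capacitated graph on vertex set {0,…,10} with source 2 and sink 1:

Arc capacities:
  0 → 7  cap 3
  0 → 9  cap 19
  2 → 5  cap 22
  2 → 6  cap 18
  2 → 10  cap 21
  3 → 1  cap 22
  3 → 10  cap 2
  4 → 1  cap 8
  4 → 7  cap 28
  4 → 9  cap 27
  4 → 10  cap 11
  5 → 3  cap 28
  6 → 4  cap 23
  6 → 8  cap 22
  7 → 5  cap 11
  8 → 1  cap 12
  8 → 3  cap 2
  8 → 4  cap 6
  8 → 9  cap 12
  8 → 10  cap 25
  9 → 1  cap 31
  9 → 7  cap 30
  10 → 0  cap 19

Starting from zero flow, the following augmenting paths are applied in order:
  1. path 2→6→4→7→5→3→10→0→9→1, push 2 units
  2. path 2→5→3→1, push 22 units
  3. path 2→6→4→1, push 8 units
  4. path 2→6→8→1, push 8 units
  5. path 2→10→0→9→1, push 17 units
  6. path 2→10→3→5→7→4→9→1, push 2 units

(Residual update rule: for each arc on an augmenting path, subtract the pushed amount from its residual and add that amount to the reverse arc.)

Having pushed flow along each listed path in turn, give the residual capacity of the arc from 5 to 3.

after path 1 (2→6→4→7→5→3→10→0→9→1, push 2): res(5,3)=26
after path 2 (2→5→3→1, push 22): res(5,3)=4
after path 3 (2→6→4→1, push 8): res(5,3)=4
after path 4 (2→6→8→1, push 8): res(5,3)=4
after path 5 (2→10→0→9→1, push 17): res(5,3)=4
after path 6 (2→10→3→5→7→4→9→1, push 2): res(5,3)=6

Residual capacity of (5,3): 6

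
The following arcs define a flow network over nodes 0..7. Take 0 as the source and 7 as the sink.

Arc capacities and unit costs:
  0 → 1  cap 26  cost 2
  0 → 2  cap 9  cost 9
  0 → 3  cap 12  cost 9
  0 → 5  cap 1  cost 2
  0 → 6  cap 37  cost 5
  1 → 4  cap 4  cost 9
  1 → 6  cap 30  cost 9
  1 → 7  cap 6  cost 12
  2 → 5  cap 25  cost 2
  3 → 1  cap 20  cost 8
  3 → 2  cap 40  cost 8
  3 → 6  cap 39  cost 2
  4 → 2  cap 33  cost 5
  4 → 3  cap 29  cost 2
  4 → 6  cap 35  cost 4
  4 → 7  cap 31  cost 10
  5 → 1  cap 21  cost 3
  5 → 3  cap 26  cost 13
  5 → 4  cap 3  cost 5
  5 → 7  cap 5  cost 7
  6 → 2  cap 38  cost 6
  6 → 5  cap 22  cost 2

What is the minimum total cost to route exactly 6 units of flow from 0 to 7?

shortest-cost path #1: 0→5→7 push 1 @ unit cost 9 (adds 9)
shortest-cost path #2: 0→1→7 push 5 @ unit cost 14 (adds 70)
total cost = 79

Minimum cost for 6 units: 79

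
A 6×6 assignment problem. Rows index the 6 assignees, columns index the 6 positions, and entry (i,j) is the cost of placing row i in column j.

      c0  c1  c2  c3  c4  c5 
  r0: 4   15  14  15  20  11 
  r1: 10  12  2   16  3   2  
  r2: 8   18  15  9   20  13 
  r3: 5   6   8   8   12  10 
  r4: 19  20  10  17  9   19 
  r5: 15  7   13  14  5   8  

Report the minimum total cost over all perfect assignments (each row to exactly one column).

Minimum assignment cost: 36

optimal assignment: row0→col0 (cost 4), row1→col5 (cost 2), row2→col3 (cost 9), row3→col1 (cost 6), row4→col2 (cost 10), row5→col4 (cost 5)
total = 4 + 2 + 9 + 6 + 10 + 5 = 36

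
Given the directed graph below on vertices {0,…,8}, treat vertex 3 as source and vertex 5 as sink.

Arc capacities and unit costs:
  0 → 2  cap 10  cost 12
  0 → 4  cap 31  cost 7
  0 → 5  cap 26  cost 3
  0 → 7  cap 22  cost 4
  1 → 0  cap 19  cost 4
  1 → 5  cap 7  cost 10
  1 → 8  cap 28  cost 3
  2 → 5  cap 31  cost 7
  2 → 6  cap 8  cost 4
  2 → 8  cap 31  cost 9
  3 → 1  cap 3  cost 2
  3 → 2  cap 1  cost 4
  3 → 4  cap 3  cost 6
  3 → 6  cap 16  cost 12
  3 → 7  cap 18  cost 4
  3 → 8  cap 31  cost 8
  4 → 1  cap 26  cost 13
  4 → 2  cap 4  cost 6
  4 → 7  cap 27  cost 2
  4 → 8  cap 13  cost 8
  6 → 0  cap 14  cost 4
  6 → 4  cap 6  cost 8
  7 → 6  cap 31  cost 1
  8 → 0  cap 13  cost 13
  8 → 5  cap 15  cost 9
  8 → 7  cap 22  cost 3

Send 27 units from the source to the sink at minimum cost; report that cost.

shortest-cost path #1: 3→1→0→5 push 3 @ unit cost 9 (adds 27)
shortest-cost path #2: 3→2→5 push 1 @ unit cost 11 (adds 11)
shortest-cost path #3: 3→7→6→0→5 push 14 @ unit cost 12 (adds 168)
shortest-cost path #4: 3→8→5 push 9 @ unit cost 17 (adds 153)
total cost = 359

Minimum cost for 27 units: 359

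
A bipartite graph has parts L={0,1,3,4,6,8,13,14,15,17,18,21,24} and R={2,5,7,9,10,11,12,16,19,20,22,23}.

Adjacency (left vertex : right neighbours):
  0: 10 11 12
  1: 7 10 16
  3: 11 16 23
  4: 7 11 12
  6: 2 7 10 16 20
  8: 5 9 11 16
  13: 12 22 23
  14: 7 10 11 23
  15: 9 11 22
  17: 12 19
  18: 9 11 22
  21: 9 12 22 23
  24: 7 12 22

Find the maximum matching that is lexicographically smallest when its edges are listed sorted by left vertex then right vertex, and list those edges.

|M| = 11 (so the lex-smallest maximum matching has 11 edges)
process left vertices in ascending order; for each, take the smallest-labelled available neighbour that still permits 11 edges overall, or leave it unmatched if none does
lex-smallest matching: {0-10, 1-7, 3-16, 4-11, 6-2, 8-5, 13-12, 14-23, 15-9, 17-19, 18-22}

Lex-smallest maximum matching: {(0,10), (1,7), (3,16), (4,11), (6,2), (8,5), (13,12), (14,23), (15,9), (17,19), (18,22)}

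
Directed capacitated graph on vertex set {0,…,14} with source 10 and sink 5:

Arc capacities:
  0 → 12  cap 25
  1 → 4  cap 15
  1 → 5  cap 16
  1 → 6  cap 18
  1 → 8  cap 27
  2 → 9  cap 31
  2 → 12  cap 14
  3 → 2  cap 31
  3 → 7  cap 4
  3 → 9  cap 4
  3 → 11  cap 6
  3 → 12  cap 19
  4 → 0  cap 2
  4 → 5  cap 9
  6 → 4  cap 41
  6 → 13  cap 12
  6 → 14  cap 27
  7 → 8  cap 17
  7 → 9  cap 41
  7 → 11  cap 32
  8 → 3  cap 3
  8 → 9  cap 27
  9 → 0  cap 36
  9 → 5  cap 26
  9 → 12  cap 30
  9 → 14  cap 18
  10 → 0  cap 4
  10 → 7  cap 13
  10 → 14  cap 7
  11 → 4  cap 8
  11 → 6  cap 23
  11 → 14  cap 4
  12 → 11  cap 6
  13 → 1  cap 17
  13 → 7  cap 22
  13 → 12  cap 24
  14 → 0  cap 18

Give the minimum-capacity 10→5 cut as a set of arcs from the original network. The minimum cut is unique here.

Min-cut arcs: {(10,7), (12,11)} (total capacity 19)

augment #1: 10→7→9→5 push 13
augment #2: 10→0→12→11→4→5 push 4
augment #3: 10→14→0→12→11→4→5 push 2
max flow = 19; residual-reachable set from 10 gives S-side
cut edges (S→T): {(10,7), (12,11)} total cap 19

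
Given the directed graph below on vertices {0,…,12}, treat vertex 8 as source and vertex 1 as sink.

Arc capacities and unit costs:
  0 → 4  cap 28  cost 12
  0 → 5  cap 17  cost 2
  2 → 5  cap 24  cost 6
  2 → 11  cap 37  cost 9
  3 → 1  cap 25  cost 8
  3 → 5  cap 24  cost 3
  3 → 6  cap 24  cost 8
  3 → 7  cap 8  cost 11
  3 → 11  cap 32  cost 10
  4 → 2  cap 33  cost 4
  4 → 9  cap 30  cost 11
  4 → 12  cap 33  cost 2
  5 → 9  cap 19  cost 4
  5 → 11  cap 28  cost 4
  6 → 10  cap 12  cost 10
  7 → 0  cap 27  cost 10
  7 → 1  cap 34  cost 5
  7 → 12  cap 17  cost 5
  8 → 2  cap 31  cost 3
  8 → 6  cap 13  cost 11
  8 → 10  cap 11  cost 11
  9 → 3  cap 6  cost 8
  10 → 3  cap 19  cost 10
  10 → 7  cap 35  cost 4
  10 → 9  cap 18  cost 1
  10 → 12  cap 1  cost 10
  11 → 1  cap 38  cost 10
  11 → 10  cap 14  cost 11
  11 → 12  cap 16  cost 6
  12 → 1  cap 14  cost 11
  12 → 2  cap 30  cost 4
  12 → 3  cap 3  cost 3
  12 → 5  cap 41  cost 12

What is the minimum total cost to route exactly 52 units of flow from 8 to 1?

Minimum cost for 52 units: 1202

shortest-cost path #1: 8→10→7→1 push 11 @ unit cost 20 (adds 220)
shortest-cost path #2: 8→2→11→1 push 31 @ unit cost 22 (adds 682)
shortest-cost path #3: 8→6→10→7→1 push 10 @ unit cost 30 (adds 300)
total cost = 1202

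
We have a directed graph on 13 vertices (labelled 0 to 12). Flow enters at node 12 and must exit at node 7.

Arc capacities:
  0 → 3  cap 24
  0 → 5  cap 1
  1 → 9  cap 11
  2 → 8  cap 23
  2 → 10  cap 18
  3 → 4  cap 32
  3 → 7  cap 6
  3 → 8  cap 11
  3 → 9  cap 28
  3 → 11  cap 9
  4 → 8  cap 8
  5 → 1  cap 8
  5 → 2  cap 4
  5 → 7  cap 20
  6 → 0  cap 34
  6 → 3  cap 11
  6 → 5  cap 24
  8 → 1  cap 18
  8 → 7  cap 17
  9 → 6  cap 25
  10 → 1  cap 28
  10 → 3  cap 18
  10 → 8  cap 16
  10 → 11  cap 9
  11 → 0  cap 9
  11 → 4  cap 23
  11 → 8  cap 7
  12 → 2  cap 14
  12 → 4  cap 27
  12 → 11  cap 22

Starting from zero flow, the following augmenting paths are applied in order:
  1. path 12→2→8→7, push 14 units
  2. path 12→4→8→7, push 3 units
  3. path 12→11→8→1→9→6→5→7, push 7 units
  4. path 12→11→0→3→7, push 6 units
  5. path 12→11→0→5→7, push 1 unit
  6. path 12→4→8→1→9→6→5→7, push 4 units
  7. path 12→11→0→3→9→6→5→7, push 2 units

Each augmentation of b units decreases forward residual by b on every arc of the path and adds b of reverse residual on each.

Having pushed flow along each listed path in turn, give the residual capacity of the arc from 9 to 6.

after path 1 (12→2→8→7, push 14): res(9,6)=25
after path 2 (12→4→8→7, push 3): res(9,6)=25
after path 3 (12→11→8→1→9→6→5→7, push 7): res(9,6)=18
after path 4 (12→11→0→3→7, push 6): res(9,6)=18
after path 5 (12→11→0→5→7, push 1): res(9,6)=18
after path 6 (12→4→8→1→9→6→5→7, push 4): res(9,6)=14
after path 7 (12→11→0→3→9→6→5→7, push 2): res(9,6)=12

Residual capacity of (9,6): 12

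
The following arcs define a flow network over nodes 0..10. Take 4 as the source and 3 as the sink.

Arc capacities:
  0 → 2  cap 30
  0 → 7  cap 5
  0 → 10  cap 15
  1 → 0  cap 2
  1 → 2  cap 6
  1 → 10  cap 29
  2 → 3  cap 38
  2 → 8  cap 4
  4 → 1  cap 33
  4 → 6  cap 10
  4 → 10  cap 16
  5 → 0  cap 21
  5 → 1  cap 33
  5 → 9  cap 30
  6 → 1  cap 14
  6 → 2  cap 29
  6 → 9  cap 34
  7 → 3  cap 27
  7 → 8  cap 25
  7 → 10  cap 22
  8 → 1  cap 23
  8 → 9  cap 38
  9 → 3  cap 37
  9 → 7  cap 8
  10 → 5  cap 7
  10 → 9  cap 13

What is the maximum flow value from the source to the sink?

augment #1: 4→1→2→3 bottleneck 6, total now 6
augment #2: 4→6→2→3 bottleneck 10, total now 16
augment #3: 4→10→9→3 bottleneck 13, total now 29
augment #4: 4→1→0→2→3 bottleneck 2, total now 31
augment #5: 4→10→5→9→3 bottleneck 3, total now 34
augment #6: 4→1→10→5→9→3 bottleneck 4, total now 38

Maximum flow value: 38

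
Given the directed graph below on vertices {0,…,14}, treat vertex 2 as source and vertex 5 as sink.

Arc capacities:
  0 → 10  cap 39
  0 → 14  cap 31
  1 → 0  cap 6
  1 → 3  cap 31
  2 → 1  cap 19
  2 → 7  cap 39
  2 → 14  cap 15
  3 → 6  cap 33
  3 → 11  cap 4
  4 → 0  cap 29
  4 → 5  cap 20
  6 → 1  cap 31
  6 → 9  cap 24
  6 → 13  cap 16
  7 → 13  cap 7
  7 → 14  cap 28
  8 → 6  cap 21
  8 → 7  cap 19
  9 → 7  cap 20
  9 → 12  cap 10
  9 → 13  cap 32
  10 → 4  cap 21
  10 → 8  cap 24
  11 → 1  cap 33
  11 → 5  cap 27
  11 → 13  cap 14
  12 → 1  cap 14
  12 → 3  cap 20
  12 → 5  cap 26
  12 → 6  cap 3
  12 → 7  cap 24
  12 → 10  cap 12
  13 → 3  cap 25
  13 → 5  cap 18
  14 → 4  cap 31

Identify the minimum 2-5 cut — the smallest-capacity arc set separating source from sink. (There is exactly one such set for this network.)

Min-cut arcs: {(3,11), (4,5), (9,12), (13,5)} (total capacity 52)

augment #1: 2→7→13→5 push 7
augment #2: 2→14→4→5 push 15
augment #3: 2→1→3→11→5 push 4
augment #4: 2→7→14→4→5 push 5
augment #5: 2→1→3→6→13→5 push 11
augment #6: 2→1→3→6→9→12→5 push 4
augment #7: 2→7→14→4→0→10→8→6→9→12→5 push 6
max flow = 52; residual-reachable set from 2 gives S-side
cut edges (S→T): {(3,11), (4,5), (9,12), (13,5)} total cap 52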